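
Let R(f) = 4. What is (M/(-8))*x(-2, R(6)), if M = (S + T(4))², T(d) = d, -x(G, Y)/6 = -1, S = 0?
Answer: -12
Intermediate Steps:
x(G, Y) = 6 (x(G, Y) = -6*(-1) = 6)
M = 16 (M = (0 + 4)² = 4² = 16)
(M/(-8))*x(-2, R(6)) = (16/(-8))*6 = (16*(-⅛))*6 = -2*6 = -12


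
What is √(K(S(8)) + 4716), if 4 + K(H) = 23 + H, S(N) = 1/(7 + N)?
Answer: √1065390/15 ≈ 68.812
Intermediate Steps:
K(H) = 19 + H (K(H) = -4 + (23 + H) = 19 + H)
√(K(S(8)) + 4716) = √((19 + 1/(7 + 8)) + 4716) = √((19 + 1/15) + 4716) = √(286/15 + 4716) = √(71026/15) = √1065390/15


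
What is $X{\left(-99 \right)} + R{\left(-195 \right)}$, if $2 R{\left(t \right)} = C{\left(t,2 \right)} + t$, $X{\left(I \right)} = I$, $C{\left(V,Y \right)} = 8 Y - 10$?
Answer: $- \frac{387}{2} \approx -193.5$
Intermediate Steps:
$C{\left(V,Y \right)} = -10 + 8 Y$
$R{\left(t \right)} = 3 + \frac{t}{2}$ ($R{\left(t \right)} = \frac{\left(-10 + 8 \cdot 2\right) + t}{2} = \frac{\left(-10 + 16\right) + t}{2} = \frac{6 + t}{2} = 3 + \frac{t}{2}$)
$X{\left(-99 \right)} + R{\left(-195 \right)} = -99 + \left(3 + \frac{1}{2} \left(-195\right)\right) = -99 + \left(3 - \frac{195}{2}\right) = -99 - \frac{189}{2} = - \frac{387}{2}$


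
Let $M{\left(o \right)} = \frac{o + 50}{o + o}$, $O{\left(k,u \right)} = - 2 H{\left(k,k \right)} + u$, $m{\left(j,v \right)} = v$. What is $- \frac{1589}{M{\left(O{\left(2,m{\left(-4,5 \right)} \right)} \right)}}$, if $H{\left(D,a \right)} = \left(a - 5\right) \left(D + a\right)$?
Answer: $- \frac{92162}{79} \approx -1166.6$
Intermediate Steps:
$H{\left(D,a \right)} = \left(-5 + a\right) \left(D + a\right)$
$O{\left(k,u \right)} = u - 4 k^{2} + 20 k$ ($O{\left(k,u \right)} = - 2 \left(k^{2} - 5 k - 5 k + k k\right) + u = - 2 \left(k^{2} - 5 k - 5 k + k^{2}\right) + u = - 2 \left(- 10 k + 2 k^{2}\right) + u = \left(- 4 k^{2} + 20 k\right) + u = u - 4 k^{2} + 20 k$)
$M{\left(o \right)} = \frac{50 + o}{2 o}$
$- \frac{1589}{M{\left(O{\left(2,m{\left(-4,5 \right)} \right)} \right)}} = - \frac{1589}{\frac{1}{2} \frac{1}{5 - 4 \cdot 2^{2} + 20 \cdot 2} \left(50 + \left(5 - 4 \cdot 2^{2} + 20 \cdot 2\right)\right)} = - \frac{1589}{\frac{1}{2} \frac{1}{5 - 16 + 40} \left(50 + \left(5 - 16 + 40\right)\right)} = - \frac{1589}{\frac{1}{2} \cdot \frac{1}{29} \left(50 + 29\right)} = - \frac{1589}{\frac{1}{2} \cdot \frac{1}{29} \cdot 79} = - \frac{1589}{\frac{79}{58}} = \left(-1589\right) \frac{58}{79} = - \frac{92162}{79}$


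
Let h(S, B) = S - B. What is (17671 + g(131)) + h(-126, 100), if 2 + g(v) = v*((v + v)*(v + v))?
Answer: 9009807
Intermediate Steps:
g(v) = -2 + 4*v³ (g(v) = -2 + v*((v + v)*(v + v)) = -2 + v*((2*v)*(2*v)) = -2 + v*(4*v²) = -2 + 4*v³)
(17671 + g(131)) + h(-126, 100) = (17671 + (-2 + 4*131³)) + (-126 - 1*100) = (17671 + (-2 + 4*2248091)) + (-126 - 100) = (17671 + (-2 + 8992364)) - 226 = (17671 + 8992362) - 226 = 9010033 - 226 = 9009807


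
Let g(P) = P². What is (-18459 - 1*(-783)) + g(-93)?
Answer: -9027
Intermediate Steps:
(-18459 - 1*(-783)) + g(-93) = (-18459 - 1*(-783)) + (-93)² = (-18459 + 783) + 8649 = -17676 + 8649 = -9027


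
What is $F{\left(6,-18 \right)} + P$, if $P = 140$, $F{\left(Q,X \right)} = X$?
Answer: $122$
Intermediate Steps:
$F{\left(6,-18 \right)} + P = -18 + 140 = 122$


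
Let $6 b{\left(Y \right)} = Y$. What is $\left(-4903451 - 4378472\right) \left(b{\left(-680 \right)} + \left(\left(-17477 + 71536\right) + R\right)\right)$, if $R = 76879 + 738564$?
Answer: $- \frac{24208795983218}{3} \approx -8.0696 \cdot 10^{12}$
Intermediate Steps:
$b{\left(Y \right)} = \frac{Y}{6}$
$R = 815443$
$\left(-4903451 - 4378472\right) \left(b{\left(-680 \right)} + \left(\left(-17477 + 71536\right) + R\right)\right) = \left(-4903451 - 4378472\right) \left(\frac{1}{6} \left(-680\right) + \left(\left(-17477 + 71536\right) + 815443\right)\right) = - 9281923 \left(- \frac{340}{3} + \left(54059 + 815443\right)\right) = - 9281923 \left(- \frac{340}{3} + 869502\right) = \left(-9281923\right) \frac{2608166}{3} = - \frac{24208795983218}{3}$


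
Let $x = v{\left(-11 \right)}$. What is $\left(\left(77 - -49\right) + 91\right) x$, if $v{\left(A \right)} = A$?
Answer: $-2387$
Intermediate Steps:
$x = -11$
$\left(\left(77 - -49\right) + 91\right) x = \left(\left(77 - -49\right) + 91\right) \left(-11\right) = \left(\left(77 + 49\right) + 91\right) \left(-11\right) = \left(126 + 91\right) \left(-11\right) = 217 \left(-11\right) = -2387$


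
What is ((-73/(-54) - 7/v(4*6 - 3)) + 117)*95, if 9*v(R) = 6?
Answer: 276640/27 ≈ 10246.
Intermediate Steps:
v(R) = ⅔ (v(R) = (⅑)*6 = ⅔)
((-73/(-54) - 7/v(4*6 - 3)) + 117)*95 = ((-73/(-54) - 7/⅔) + 117)*95 = ((-73*(-1/54) - 7*3/2) + 117)*95 = ((73/54 - 21/2) + 117)*95 = (-247/27 + 117)*95 = (2912/27)*95 = 276640/27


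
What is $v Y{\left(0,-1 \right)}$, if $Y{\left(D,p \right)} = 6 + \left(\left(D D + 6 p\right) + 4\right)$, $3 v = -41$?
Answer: $- \frac{164}{3} \approx -54.667$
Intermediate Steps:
$v = - \frac{41}{3}$ ($v = \frac{1}{3} \left(-41\right) = - \frac{41}{3} \approx -13.667$)
$Y{\left(D,p \right)} = 10 + D^{2} + 6 p$ ($Y{\left(D,p \right)} = 6 + \left(\left(D^{2} + 6 p\right) + 4\right) = 6 + \left(4 + D^{2} + 6 p\right) = 10 + D^{2} + 6 p$)
$v Y{\left(0,-1 \right)} = - \frac{41 \left(10 + 0^{2} + 6 \left(-1\right)\right)}{3} = - \frac{41 \left(10 + 0 - 6\right)}{3} = \left(- \frac{41}{3}\right) 4 = - \frac{164}{3}$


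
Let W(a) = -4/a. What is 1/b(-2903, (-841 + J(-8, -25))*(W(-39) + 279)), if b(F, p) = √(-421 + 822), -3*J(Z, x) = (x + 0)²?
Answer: √401/401 ≈ 0.049938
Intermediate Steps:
J(Z, x) = -x²/3 (J(Z, x) = -(x + 0)²/3 = -x²/3)
b(F, p) = √401
1/b(-2903, (-841 + J(-8, -25))*(W(-39) + 279)) = 1/(√401) = √401/401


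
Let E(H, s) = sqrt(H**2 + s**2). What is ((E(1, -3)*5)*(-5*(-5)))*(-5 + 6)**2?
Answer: 125*sqrt(10) ≈ 395.28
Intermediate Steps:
((E(1, -3)*5)*(-5*(-5)))*(-5 + 6)**2 = ((sqrt(1**2 + (-3)**2)*5)*(-5*(-5)))*(-5 + 6)**2 = ((sqrt(1 + 9)*5)*25)*1**2 = ((sqrt(10)*5)*25)*1 = ((5*sqrt(10))*25)*1 = (125*sqrt(10))*1 = 125*sqrt(10)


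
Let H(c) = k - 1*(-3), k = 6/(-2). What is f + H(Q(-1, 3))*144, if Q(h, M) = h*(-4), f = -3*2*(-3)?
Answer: 18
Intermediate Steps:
f = 18 (f = -6*(-3) = 18)
k = -3 (k = 6*(-½) = -3)
Q(h, M) = -4*h
H(c) = 0 (H(c) = -3 - 1*(-3) = -3 + 3 = 0)
f + H(Q(-1, 3))*144 = 18 + 0*144 = 18 + 0 = 18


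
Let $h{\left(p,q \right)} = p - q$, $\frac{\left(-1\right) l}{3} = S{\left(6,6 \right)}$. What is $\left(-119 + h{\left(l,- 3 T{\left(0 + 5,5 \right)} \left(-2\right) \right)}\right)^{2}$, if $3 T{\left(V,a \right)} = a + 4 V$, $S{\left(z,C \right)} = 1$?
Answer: $29584$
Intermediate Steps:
$T{\left(V,a \right)} = \frac{a}{3} + \frac{4 V}{3}$ ($T{\left(V,a \right)} = \frac{a + 4 V}{3} = \frac{a}{3} + \frac{4 V}{3}$)
$l = -3$ ($l = \left(-3\right) 1 = -3$)
$\left(-119 + h{\left(l,- 3 T{\left(0 + 5,5 \right)} \left(-2\right) \right)}\right)^{2} = \left(-119 - \left(3 + - 3 \left(\frac{1}{3} \cdot 5 + \frac{4 \left(0 + 5\right)}{3}\right) \left(-2\right)\right)\right)^{2} = \left(-119 - \left(3 + - 3 \left(\frac{5}{3} + \frac{4}{3} \cdot 5\right) \left(-2\right)\right)\right)^{2} = \left(-119 - \left(3 + - 3 \left(\frac{5}{3} + \frac{20}{3}\right) \left(-2\right)\right)\right)^{2} = \left(-119 - \left(3 + \left(-3\right) \frac{25}{3} \left(-2\right)\right)\right)^{2} = \left(-119 - \left(3 - -50\right)\right)^{2} = \left(-119 - 53\right)^{2} = \left(-172\right)^{2} = 29584$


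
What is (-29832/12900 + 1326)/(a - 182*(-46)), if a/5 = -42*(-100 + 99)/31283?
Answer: 3179613058/20110292675 ≈ 0.15811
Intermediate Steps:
a = 30/4469 (a = 5*(-42*(-100 + 99)/31283) = 5*(-42*(-1)*(1/31283)) = 5*(42*(1/31283)) = 5*(6/4469) = 30/4469 ≈ 0.0067129)
(-29832/12900 + 1326)/(a - 182*(-46)) = (-29832/12900 + 1326)/(30/4469 - 182*(-46)) = (-29832*1/12900 + 1326)/(30/4469 + 8372) = (-2486/1075 + 1326)/(37414498/4469) = (1422964/1075)*(4469/37414498) = 3179613058/20110292675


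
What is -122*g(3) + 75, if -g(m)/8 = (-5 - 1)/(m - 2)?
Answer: -5781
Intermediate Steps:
g(m) = 48/(-2 + m) (g(m) = -8*(-5 - 1)/(m - 2) = -(-48)/(-2 + m) = 48/(-2 + m))
-122*g(3) + 75 = -5856/(-2 + 3) + 75 = -5856/1 + 75 = -5856 + 75 = -5781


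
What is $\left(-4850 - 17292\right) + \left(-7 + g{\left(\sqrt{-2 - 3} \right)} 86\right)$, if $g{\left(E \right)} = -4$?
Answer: $-22493$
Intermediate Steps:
$\left(-4850 - 17292\right) + \left(-7 + g{\left(\sqrt{-2 - 3} \right)} 86\right) = \left(-4850 - 17292\right) - 351 = -22142 - 351 = -22493$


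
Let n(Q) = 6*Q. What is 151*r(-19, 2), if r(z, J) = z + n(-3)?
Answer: -5587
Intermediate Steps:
r(z, J) = -18 + z (r(z, J) = z + 6*(-3) = z - 18 = -18 + z)
151*r(-19, 2) = 151*(-18 - 19) = 151*(-37) = -5587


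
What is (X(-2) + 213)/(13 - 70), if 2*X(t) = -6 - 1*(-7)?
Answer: -427/114 ≈ -3.7456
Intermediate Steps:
X(t) = 1/2 (X(t) = (-6 - 1*(-7))/2 = (-6 + 7)/2 = (1/2)*1 = 1/2)
(X(-2) + 213)/(13 - 70) = (1/2 + 213)/(13 - 70) = (427/2)/(-57) = (427/2)*(-1/57) = -427/114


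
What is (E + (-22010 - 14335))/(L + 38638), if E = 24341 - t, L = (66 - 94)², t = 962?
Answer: -6483/19711 ≈ -0.32890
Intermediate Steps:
L = 784 (L = (-28)² = 784)
E = 23379 (E = 24341 - 1*962 = 24341 - 962 = 23379)
(E + (-22010 - 14335))/(L + 38638) = (23379 + (-22010 - 14335))/(784 + 38638) = (23379 - 36345)/39422 = -12966*1/39422 = -6483/19711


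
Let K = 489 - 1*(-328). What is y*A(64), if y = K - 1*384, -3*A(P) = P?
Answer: -27712/3 ≈ -9237.3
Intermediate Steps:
A(P) = -P/3
K = 817 (K = 489 + 328 = 817)
y = 433 (y = 817 - 1*384 = 817 - 384 = 433)
y*A(64) = 433*(-⅓*64) = 433*(-64/3) = -27712/3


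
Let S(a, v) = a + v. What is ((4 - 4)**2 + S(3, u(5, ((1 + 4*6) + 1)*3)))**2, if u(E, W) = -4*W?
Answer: 95481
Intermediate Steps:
((4 - 4)**2 + S(3, u(5, ((1 + 4*6) + 1)*3)))**2 = ((4 - 4)**2 + (3 - 4*((1 + 4*6) + 1)*3))**2 = (0**2 + (3 - 4*((1 + 24) + 1)*3))**2 = (0 + (3 - 4*(25 + 1)*3))**2 = (0 + (3 - 104*3))**2 = (0 + (3 - 4*78))**2 = (0 + (3 - 312))**2 = (0 - 309)**2 = (-309)**2 = 95481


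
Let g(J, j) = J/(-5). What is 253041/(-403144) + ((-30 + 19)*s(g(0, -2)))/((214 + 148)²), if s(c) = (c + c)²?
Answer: -253041/403144 ≈ -0.62767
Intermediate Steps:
g(J, j) = -J/5 (g(J, j) = J*(-⅕) = -J/5)
s(c) = 4*c² (s(c) = (2*c)² = 4*c²)
253041/(-403144) + ((-30 + 19)*s(g(0, -2)))/((214 + 148)²) = 253041/(-403144) + ((-30 + 19)*(4*(-⅕*0)²))/((214 + 148)²) = 253041*(-1/403144) + (-44*0²)/(362²) = -253041/403144 - 44*0/131044 = -253041/403144 - 11*0*(1/131044) = -253041/403144 + 0*(1/131044) = -253041/403144 + 0 = -253041/403144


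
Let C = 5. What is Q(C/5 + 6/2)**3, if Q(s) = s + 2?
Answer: 216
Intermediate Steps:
Q(s) = 2 + s
Q(C/5 + 6/2)**3 = (2 + (5/5 + 6/2))**3 = (2 + (5*(1/5) + 6*(1/2)))**3 = (2 + (1 + 3))**3 = (2 + 4)**3 = 6**3 = 216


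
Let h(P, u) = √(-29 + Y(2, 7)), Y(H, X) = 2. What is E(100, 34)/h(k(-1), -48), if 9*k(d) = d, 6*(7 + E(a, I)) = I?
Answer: 4*I*√3/27 ≈ 0.2566*I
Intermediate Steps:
E(a, I) = -7 + I/6
k(d) = d/9
h(P, u) = 3*I*√3 (h(P, u) = √(-29 + 2) = √(-27) = 3*I*√3)
E(100, 34)/h(k(-1), -48) = (-7 + (⅙)*34)/((3*I*√3)) = (-7 + 17/3)*(-I*√3/9) = -(-4)*I*√3/27 = 4*I*√3/27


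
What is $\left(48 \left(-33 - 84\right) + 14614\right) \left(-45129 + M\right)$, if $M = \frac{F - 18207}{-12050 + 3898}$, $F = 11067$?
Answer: $- \frac{413778055383}{1019} \approx -4.0606 \cdot 10^{8}$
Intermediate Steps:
$M = \frac{1785}{2038}$ ($M = \frac{11067 - 18207}{-12050 + 3898} = - \frac{7140}{-8152} = \left(-7140\right) \left(- \frac{1}{8152}\right) = \frac{1785}{2038} \approx 0.87586$)
$\left(48 \left(-33 - 84\right) + 14614\right) \left(-45129 + M\right) = \left(48 \left(-33 - 84\right) + 14614\right) \left(-45129 + \frac{1785}{2038}\right) = \left(48 \left(-117\right) + 14614\right) \left(- \frac{91971117}{2038}\right) = \left(-5616 + 14614\right) \left(- \frac{91971117}{2038}\right) = 8998 \left(- \frac{91971117}{2038}\right) = - \frac{413778055383}{1019}$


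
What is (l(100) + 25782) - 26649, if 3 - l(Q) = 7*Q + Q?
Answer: -1664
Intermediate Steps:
l(Q) = 3 - 8*Q (l(Q) = 3 - (7*Q + Q) = 3 - 8*Q)
(l(100) + 25782) - 26649 = ((3 - 8*100) + 25782) - 26649 = ((3 - 800) + 25782) - 26649 = (-797 + 25782) - 26649 = 24985 - 26649 = -1664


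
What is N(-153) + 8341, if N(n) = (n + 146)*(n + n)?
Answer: 10483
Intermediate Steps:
N(n) = 2*n*(146 + n) (N(n) = (146 + n)*(2*n) = 2*n*(146 + n))
N(-153) + 8341 = 2*(-153)*(146 - 153) + 8341 = 2*(-153)*(-7) + 8341 = 2142 + 8341 = 10483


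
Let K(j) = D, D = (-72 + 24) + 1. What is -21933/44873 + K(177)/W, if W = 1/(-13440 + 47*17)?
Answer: 26660238938/44873 ≈ 5.9413e+5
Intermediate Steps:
D = -47 (D = -48 + 1 = -47)
K(j) = -47
W = -1/12641 (W = 1/(-13440 + 799) = 1/(-12641) = -1/12641 ≈ -7.9108e-5)
-21933/44873 + K(177)/W = -21933/44873 - 47/(-1/12641) = -21933*1/44873 - 47*(-12641) = -21933/44873 + 594127 = 26660238938/44873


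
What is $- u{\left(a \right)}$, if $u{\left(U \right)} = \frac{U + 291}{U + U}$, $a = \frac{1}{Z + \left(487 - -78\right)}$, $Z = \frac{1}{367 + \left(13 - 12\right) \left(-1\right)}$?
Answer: $- \frac{20058849}{244} \approx -82208.0$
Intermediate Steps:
$Z = \frac{1}{366}$ ($Z = \frac{1}{367 + 1 \left(-1\right)} = \frac{1}{367 - 1} = \frac{1}{366} \approx 0.0027322$)
$a = \frac{366}{206791}$ ($a = \frac{1}{\frac{1}{366} + \left(487 - -78\right)} = \frac{1}{\frac{1}{366} + \left(487 + 78\right)} = \frac{1}{\frac{1}{366} + 565} = \frac{1}{\frac{206791}{366}} = \frac{366}{206791} \approx 0.0017699$)
$u{\left(U \right)} = \frac{291 + U}{2 U}$
$- u{\left(a \right)} = - \frac{291 + \frac{366}{206791}}{2 \cdot \frac{366}{206791}} = - \frac{206791 \cdot 60176547}{2 \cdot 366 \cdot 206791} = \left(-1\right) \frac{20058849}{244} = - \frac{20058849}{244}$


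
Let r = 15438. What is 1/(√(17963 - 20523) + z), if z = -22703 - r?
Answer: -38141/1454738441 - 16*I*√10/1454738441 ≈ -2.6218e-5 - 3.478e-8*I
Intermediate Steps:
z = -38141 (z = -22703 - 1*15438 = -22703 - 15438 = -38141)
1/(√(17963 - 20523) + z) = 1/(√(17963 - 20523) - 38141) = 1/(√(-2560) - 38141) = 1/(16*I*√10 - 38141) = 1/(-38141 + 16*I*√10)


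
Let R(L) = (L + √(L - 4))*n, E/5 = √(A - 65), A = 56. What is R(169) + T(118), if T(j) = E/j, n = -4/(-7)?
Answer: 676/7 + 4*√165/7 + 15*I/118 ≈ 103.91 + 0.12712*I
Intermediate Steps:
E = 15*I (E = 5*√(56 - 65) = 5*√(-9) = 5*(3*I) = 15*I ≈ 15.0*I)
n = 4/7 (n = -4*(-⅐) = 4/7 ≈ 0.57143)
R(L) = 4*L/7 + 4*√(-4 + L)/7 (R(L) = (L + √(L - 4))*(4/7) = (L + √(-4 + L))*(4/7) = 4*L/7 + 4*√(-4 + L)/7)
T(j) = 15*I/j (T(j) = (15*I)/j = 15*I/j)
R(169) + T(118) = ((4/7)*169 + 4*√(-4 + 169)/7) + 15*I/118 = (676/7 + 4*√165/7) + 15*I*(1/118) = (676/7 + 4*√165/7) + 15*I/118 = 676/7 + 4*√165/7 + 15*I/118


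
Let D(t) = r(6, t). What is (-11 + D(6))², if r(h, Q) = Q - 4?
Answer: 81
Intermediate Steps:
r(h, Q) = -4 + Q
D(t) = -4 + t
(-11 + D(6))² = (-11 + (-4 + 6))² = (-11 + 2)² = (-9)² = 81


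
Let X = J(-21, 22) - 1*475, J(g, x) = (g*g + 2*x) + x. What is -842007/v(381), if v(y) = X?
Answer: -842007/32 ≈ -26313.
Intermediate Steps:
J(g, x) = g² + 3*x (J(g, x) = (g² + 2*x) + x = g² + 3*x)
X = 32 (X = ((-21)² + 3*22) - 1*475 = (441 + 66) - 475 = 507 - 475 = 32)
v(y) = 32
-842007/v(381) = -842007/32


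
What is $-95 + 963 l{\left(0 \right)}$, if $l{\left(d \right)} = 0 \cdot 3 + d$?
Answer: $-95$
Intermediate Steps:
$l{\left(d \right)} = d$ ($l{\left(d \right)} = 0 + d = d$)
$-95 + 963 l{\left(0 \right)} = -95 + 963 \cdot 0 = -95 + 0 = -95$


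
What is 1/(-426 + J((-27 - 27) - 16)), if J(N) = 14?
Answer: -1/412 ≈ -0.0024272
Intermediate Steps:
1/(-426 + J((-27 - 27) - 16)) = 1/(-426 + 14) = 1/(-412) = -1/412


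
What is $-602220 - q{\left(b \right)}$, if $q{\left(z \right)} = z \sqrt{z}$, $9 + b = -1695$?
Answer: $-602220 + 3408 i \sqrt{426} \approx -6.0222 \cdot 10^{5} + 70340.0 i$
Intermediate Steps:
$b = -1704$ ($b = -9 - 1695 = -1704$)
$q{\left(z \right)} = z^{\frac{3}{2}}$
$-602220 - q{\left(b \right)} = -602220 - \left(-1704\right)^{\frac{3}{2}} = -602220 - - 3408 i \sqrt{426} = -602220 + 3408 i \sqrt{426}$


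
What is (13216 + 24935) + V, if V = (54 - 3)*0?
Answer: 38151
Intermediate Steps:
V = 0 (V = 51*0 = 0)
(13216 + 24935) + V = (13216 + 24935) + 0 = 38151 + 0 = 38151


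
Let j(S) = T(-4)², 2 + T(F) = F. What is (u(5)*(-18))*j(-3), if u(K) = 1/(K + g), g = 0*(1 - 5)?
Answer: -648/5 ≈ -129.60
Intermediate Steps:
T(F) = -2 + F
g = 0 (g = 0*(-4) = 0)
j(S) = 36 (j(S) = (-2 - 4)² = (-6)² = 36)
u(K) = 1/K (u(K) = 1/(K + 0) = 1/K)
(u(5)*(-18))*j(-3) = (-18/5)*36 = ((⅕)*(-18))*36 = -18/5*36 = -648/5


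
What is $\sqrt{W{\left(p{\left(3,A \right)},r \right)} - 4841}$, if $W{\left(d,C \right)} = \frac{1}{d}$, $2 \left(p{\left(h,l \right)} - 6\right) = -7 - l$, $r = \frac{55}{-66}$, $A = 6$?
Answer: $i \sqrt{4843} \approx 69.592 i$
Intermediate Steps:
$r = - \frac{5}{6}$ ($r = 55 \left(- \frac{1}{66}\right) = - \frac{5}{6} \approx -0.83333$)
$p{\left(h,l \right)} = \frac{5}{2} - \frac{l}{2}$ ($p{\left(h,l \right)} = 6 + \frac{-7 - l}{2} = 6 - \left(\frac{7}{2} + \frac{l}{2}\right) = \frac{5}{2} - \frac{l}{2}$)
$\sqrt{W{\left(p{\left(3,A \right)},r \right)} - 4841} = \sqrt{\frac{1}{\frac{5}{2} - 3} - 4841} = \sqrt{\frac{1}{- \frac{1}{2}} - 4841} = \sqrt{-2 - 4841} = \sqrt{-4843} = i \sqrt{4843}$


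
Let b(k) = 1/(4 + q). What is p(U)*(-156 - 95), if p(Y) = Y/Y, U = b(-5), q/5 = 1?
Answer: -251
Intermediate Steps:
q = 5 (q = 5*1 = 5)
b(k) = ⅑ (b(k) = 1/(4 + 5) = 1/9 = ⅑)
U = ⅑ ≈ 0.11111
p(Y) = 1
p(U)*(-156 - 95) = 1*(-156 - 95) = 1*(-251) = -251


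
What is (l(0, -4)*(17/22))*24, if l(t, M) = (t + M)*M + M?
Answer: 2448/11 ≈ 222.55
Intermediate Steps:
l(t, M) = M + M*(M + t) (l(t, M) = (M + t)*M + M = M*(M + t) + M = M + M*(M + t))
(l(0, -4)*(17/22))*24 = ((-4*(1 - 4 + 0))*(17/22))*24 = ((-4*(-3))*(17*(1/22)))*24 = (12*(17/22))*24 = (102/11)*24 = 2448/11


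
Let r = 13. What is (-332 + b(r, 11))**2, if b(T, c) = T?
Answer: 101761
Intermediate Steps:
(-332 + b(r, 11))**2 = (-332 + 13)**2 = (-319)**2 = 101761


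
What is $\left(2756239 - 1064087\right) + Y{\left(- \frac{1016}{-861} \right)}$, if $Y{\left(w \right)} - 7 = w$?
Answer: $\frac{1456949915}{861} \approx 1.6922 \cdot 10^{6}$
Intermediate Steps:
$Y{\left(w \right)} = 7 + w$
$\left(2756239 - 1064087\right) + Y{\left(- \frac{1016}{-861} \right)} = \left(2756239 - 1064087\right) + \left(7 - \frac{1016}{-861}\right) = 1692152 + \left(7 - - \frac{1016}{861}\right) = 1692152 + \left(7 + \frac{1016}{861}\right) = 1692152 + \frac{7043}{861} = \frac{1456949915}{861}$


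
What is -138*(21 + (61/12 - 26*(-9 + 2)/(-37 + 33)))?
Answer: 5359/2 ≈ 2679.5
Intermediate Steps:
-138*(21 + (61/12 - 26*(-9 + 2)/(-37 + 33))) = -138*(21 + (61*(1/12) - 26/((-4/(-7))))) = -138*(21 + (61/12 - 26/((-4*(-⅐))))) = -138*(21 + (61/12 - 26/4/7)) = -138*(21 + (61/12 - 26*7/4)) = -138*(21 + (61/12 - 91/2)) = -138*(21 - 485/12) = -138*(-233/12) = 5359/2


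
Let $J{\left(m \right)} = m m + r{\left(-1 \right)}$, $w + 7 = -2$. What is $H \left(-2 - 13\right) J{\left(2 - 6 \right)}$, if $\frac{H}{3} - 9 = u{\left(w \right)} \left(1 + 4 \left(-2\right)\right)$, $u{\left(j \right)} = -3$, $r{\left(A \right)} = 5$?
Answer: $-28350$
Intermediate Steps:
$w = -9$ ($w = -7 - 2 = -9$)
$J{\left(m \right)} = 5 + m^{2}$ ($J{\left(m \right)} = m m + 5 = m^{2} + 5 = 5 + m^{2}$)
$H = 90$ ($H = 27 + 3 \left(- 3 \left(1 + 4 \left(-2\right)\right)\right) = 27 + 3 \left(- 3 \left(1 - 8\right)\right) = 27 + 3 \left(\left(-3\right) \left(-7\right)\right) = 27 + 3 \cdot 21 = 27 + 63 = 90$)
$H \left(-2 - 13\right) J{\left(2 - 6 \right)} = 90 \left(-2 - 13\right) \left(5 + \left(2 - 6\right)^{2}\right) = 90 \left(-15\right) \left(5 + \left(2 - 6\right)^{2}\right) = - 1350 \left(5 + \left(-4\right)^{2}\right) = - 1350 \left(5 + 16\right) = \left(-1350\right) 21 = -28350$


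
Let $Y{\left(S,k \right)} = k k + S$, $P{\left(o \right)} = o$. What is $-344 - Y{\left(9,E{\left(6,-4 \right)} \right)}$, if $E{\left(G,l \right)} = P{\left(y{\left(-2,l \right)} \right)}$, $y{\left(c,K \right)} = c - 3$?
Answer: $-378$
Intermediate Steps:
$y{\left(c,K \right)} = -3 + c$ ($y{\left(c,K \right)} = c - 3 = -3 + c$)
$E{\left(G,l \right)} = -5$ ($E{\left(G,l \right)} = -3 - 2 = -5$)
$Y{\left(S,k \right)} = S + k^{2}$ ($Y{\left(S,k \right)} = k^{2} + S = S + k^{2}$)
$-344 - Y{\left(9,E{\left(6,-4 \right)} \right)} = -344 - \left(9 + \left(-5\right)^{2}\right) = -344 - \left(9 + 25\right) = -344 - 34 = -378$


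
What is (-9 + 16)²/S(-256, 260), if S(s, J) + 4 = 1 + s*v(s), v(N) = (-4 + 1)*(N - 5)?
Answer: -49/200451 ≈ -0.00024445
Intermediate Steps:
v(N) = 15 - 3*N (v(N) = -3*(-5 + N) = 15 - 3*N)
S(s, J) = -3 + s*(15 - 3*s) (S(s, J) = -4 + (1 + s*(15 - 3*s)) = -3 + s*(15 - 3*s))
(-9 + 16)²/S(-256, 260) = (-9 + 16)²/(-3 - 3*(-256)*(-5 - 256)) = 7²/(-3 - 3*(-256)*(-261)) = 49/(-3 - 200448) = 49/(-200451) = 49*(-1/200451) = -49/200451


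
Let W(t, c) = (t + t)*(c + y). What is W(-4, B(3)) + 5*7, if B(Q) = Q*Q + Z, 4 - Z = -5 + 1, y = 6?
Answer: -149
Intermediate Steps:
Z = 8 (Z = 4 - (-5 + 1) = 4 - 1*(-4) = 4 + 4 = 8)
B(Q) = 8 + Q**2 (B(Q) = Q*Q + 8 = Q**2 + 8 = 8 + Q**2)
W(t, c) = 2*t*(6 + c) (W(t, c) = (t + t)*(c + 6) = (2*t)*(6 + c) = 2*t*(6 + c))
W(-4, B(3)) + 5*7 = 2*(-4)*(6 + (8 + 3**2)) + 5*7 = 2*(-4)*(6 + (8 + 9)) + 35 = 2*(-4)*(6 + 17) + 35 = 2*(-4)*23 + 35 = -184 + 35 = -149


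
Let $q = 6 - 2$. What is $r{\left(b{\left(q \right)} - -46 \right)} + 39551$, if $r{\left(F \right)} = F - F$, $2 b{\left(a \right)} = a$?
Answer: $39551$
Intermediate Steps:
$q = 4$
$b{\left(a \right)} = \frac{a}{2}$
$r{\left(F \right)} = 0$
$r{\left(b{\left(q \right)} - -46 \right)} + 39551 = 0 + 39551 = 39551$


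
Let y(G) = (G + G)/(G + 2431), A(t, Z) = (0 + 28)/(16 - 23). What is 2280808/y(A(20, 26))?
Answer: -691940127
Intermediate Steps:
A(t, Z) = -4 (A(t, Z) = 28/(-7) = 28*(-⅐) = -4)
y(G) = 2*G/(2431 + G) (y(G) = (2*G)/(2431 + G) = 2*G/(2431 + G))
2280808/y(A(20, 26)) = 2280808/((2*(-4)/(2431 - 4))) = 2280808/((2*(-4)/2427)) = 2280808/((2*(-4)*(1/2427))) = 2280808/(-8/2427) = 2280808*(-2427/8) = -691940127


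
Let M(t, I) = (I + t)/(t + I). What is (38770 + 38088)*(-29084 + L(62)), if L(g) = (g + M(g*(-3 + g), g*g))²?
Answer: -1930288670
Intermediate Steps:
M(t, I) = 1 (M(t, I) = (I + t)/(I + t) = 1)
L(g) = (1 + g)² (L(g) = (g + 1)² = (1 + g)²)
(38770 + 38088)*(-29084 + L(62)) = (38770 + 38088)*(-29084 + (1 + 62)²) = 76858*(-29084 + 63²) = 76858*(-29084 + 3969) = 76858*(-25115) = -1930288670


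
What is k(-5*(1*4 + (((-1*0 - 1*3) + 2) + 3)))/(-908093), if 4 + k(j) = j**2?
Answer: -896/908093 ≈ -0.00098668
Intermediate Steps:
k(j) = -4 + j**2
k(-5*(1*4 + (((-1*0 - 1*3) + 2) + 3)))/(-908093) = (-4 + (-5*(1*4 + (((-1*0 - 1*3) + 2) + 3)))**2)/(-908093) = (-4 + (-5*(4 + (((0 - 3) + 2) + 3)))**2)*(-1/908093) = (-4 + (-5*(4 + ((-3 + 2) + 3)))**2)*(-1/908093) = (-4 + (-5*(4 + (-1 + 3)))**2)*(-1/908093) = (-4 + (-5*(4 + 2))**2)*(-1/908093) = (-4 + (-5*6)**2)*(-1/908093) = (-4 + (-30)**2)*(-1/908093) = (-4 + 900)*(-1/908093) = 896*(-1/908093) = -896/908093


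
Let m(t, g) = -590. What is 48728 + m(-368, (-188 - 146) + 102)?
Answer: 48138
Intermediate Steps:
48728 + m(-368, (-188 - 146) + 102) = 48728 - 590 = 48138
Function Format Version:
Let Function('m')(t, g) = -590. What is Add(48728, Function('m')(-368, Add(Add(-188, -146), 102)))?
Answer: 48138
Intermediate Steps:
Add(48728, Function('m')(-368, Add(Add(-188, -146), 102))) = Add(48728, -590) = 48138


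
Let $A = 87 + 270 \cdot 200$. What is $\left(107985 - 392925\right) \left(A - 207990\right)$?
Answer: $43853120820$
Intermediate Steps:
$A = 54087$ ($A = 87 + 54000 = 54087$)
$\left(107985 - 392925\right) \left(A - 207990\right) = \left(107985 - 392925\right) \left(54087 - 207990\right) = \left(-284940\right) \left(-153903\right) = 43853120820$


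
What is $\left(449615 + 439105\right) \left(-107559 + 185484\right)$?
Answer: $69253506000$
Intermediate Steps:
$\left(449615 + 439105\right) \left(-107559 + 185484\right) = 888720 \cdot 77925 = 69253506000$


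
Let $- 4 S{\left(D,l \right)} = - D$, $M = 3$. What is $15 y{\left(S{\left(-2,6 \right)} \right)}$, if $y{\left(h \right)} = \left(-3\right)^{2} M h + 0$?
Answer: $- \frac{405}{2} \approx -202.5$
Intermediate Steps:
$S{\left(D,l \right)} = \frac{D}{4}$ ($S{\left(D,l \right)} = - \frac{\left(-1\right) D}{4} = \frac{D}{4}$)
$y{\left(h \right)} = 27 h$ ($y{\left(h \right)} = \left(-3\right)^{2} \cdot 3 h + 0 = 9 \cdot 3 h + 0 = 27 h + 0 = 27 h$)
$15 y{\left(S{\left(-2,6 \right)} \right)} = 15 \cdot 27 \cdot \frac{1}{4} \left(-2\right) = 15 \cdot 27 \left(- \frac{1}{2}\right) = 15 \left(- \frac{27}{2}\right) = - \frac{405}{2}$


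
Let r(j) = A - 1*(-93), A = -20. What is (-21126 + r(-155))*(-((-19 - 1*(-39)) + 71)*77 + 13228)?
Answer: -130970713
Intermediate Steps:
r(j) = 73 (r(j) = -20 - 1*(-93) = -20 + 93 = 73)
(-21126 + r(-155))*(-((-19 - 1*(-39)) + 71)*77 + 13228) = (-21126 + 73)*(-((-19 - 1*(-39)) + 71)*77 + 13228) = -21053*(-((-19 + 39) + 71)*77 + 13228) = -21053*(-(20 + 71)*77 + 13228) = -21053*(-91*77 + 13228) = -21053*(-1*7007 + 13228) = -21053*(-7007 + 13228) = -21053*6221 = -130970713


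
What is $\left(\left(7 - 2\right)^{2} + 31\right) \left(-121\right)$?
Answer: $-6776$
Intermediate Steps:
$\left(\left(7 - 2\right)^{2} + 31\right) \left(-121\right) = \left(5^{2} + 31\right) \left(-121\right) = \left(25 + 31\right) \left(-121\right) = 56 \left(-121\right) = -6776$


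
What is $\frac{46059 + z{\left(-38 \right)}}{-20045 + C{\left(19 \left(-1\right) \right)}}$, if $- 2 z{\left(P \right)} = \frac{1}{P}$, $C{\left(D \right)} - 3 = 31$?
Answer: $- \frac{3500485}{1520836} \approx -2.3017$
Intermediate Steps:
$C{\left(D \right)} = 34$ ($C{\left(D \right)} = 3 + 31 = 34$)
$z{\left(P \right)} = - \frac{1}{2 P}$
$\frac{46059 + z{\left(-38 \right)}}{-20045 + C{\left(19 \left(-1\right) \right)}} = \frac{46059 - \frac{1}{2 \left(-38\right)}}{-20045 + 34} = \frac{46059 - - \frac{1}{76}}{-20011} = \left(46059 + \frac{1}{76}\right) \left(- \frac{1}{20011}\right) = \frac{3500485}{76} \left(- \frac{1}{20011}\right) = - \frac{3500485}{1520836}$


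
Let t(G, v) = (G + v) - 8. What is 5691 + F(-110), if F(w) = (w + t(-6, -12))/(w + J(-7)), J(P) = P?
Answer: 665983/117 ≈ 5692.2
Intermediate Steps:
t(G, v) = -8 + G + v
F(w) = (-26 + w)/(-7 + w) (F(w) = (w + (-8 - 6 - 12))/(w - 7) = (w - 26)/(-7 + w) = (-26 + w)/(-7 + w))
5691 + F(-110) = 5691 + (-26 - 110)/(-7 - 110) = 5691 - 136/(-117) = 5691 - 1/117*(-136) = 5691 + 136/117 = 665983/117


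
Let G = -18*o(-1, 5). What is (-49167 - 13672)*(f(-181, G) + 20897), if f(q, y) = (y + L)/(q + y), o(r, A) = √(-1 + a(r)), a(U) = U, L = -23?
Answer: 251356*(-94041*√2 + 945595*I)/(-181*I + 18*√2) ≈ -1.3132e+9 - 7565.0*I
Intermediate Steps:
o(r, A) = √(-1 + r)
G = -18*I*√2 (G = -18*√(-1 - 1) = -18*I*√2 ≈ -25.456*I)
f(q, y) = (-23 + y)/(q + y) (f(q, y) = (y - 23)/(q + y) = (-23 + y)/(q + y))
(-49167 - 13672)*(f(-181, G) + 20897) = (-49167 - 13672)*((-23 - 18*I*√2)/(-181 - 18*I*√2) + 20897) = -62839*(20897 + (-23 - 18*I*√2)/(-181 - 18*I*√2)) = -1313146583 - 62839*(-23 - 18*I*√2)/(-181 - 18*I*√2)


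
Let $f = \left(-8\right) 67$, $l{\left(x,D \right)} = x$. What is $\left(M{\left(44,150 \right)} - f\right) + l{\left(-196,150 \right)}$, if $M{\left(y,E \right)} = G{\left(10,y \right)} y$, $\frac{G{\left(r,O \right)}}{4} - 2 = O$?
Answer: $8436$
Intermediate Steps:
$G{\left(r,O \right)} = 8 + 4 O$
$M{\left(y,E \right)} = y \left(8 + 4 y\right)$ ($M{\left(y,E \right)} = \left(8 + 4 y\right) y = y \left(8 + 4 y\right)$)
$f = -536$
$\left(M{\left(44,150 \right)} - f\right) + l{\left(-196,150 \right)} = \left(4 \cdot 44 \left(2 + 44\right) - -536\right) - 196 = \left(4 \cdot 44 \cdot 46 + 536\right) - 196 = \left(8096 + 536\right) - 196 = 8632 - 196 = 8436$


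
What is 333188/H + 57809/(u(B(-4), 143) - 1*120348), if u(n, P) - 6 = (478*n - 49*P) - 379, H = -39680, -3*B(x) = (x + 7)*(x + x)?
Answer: -5491077/619520 ≈ -8.8634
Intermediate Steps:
B(x) = -2*x*(7 + x)/3 (B(x) = -(x + 7)*(x + x)/3 = -(7 + x)*2*x/3 = -2*x*(7 + x)/3)
u(n, P) = -373 - 49*P + 478*n (u(n, P) = 6 + ((478*n - 49*P) - 379) = 6 + ((-49*P + 478*n) - 379) = 6 + (-379 - 49*P + 478*n) = -373 - 49*P + 478*n)
333188/H + 57809/(u(B(-4), 143) - 1*120348) = 333188/(-39680) + 57809/((-373 - 49*143 + 478*(-⅔*(-4)*(7 - 4))) - 1*120348) = 333188*(-1/39680) + 57809/((-373 - 7007 + 478*(-⅔*(-4)*3)) - 120348) = -2687/320 + 57809/((-373 - 7007 + 478*8) - 120348) = -2687/320 + 57809/((-373 - 7007 + 3824) - 120348) = -2687/320 + 57809/(-3556 - 120348) = -2687/320 + 57809/(-123904) = -2687/320 + 57809*(-1/123904) = -2687/320 - 57809/123904 = -5491077/619520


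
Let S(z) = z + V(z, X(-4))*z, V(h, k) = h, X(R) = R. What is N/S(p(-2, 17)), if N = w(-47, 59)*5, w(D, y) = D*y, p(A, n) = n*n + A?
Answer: -13865/82656 ≈ -0.16774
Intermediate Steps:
p(A, n) = A + n² (p(A, n) = n² + A = A + n²)
N = -13865 (N = -47*59*5 = -2773*5 = -13865)
S(z) = z + z² (S(z) = z + z*z = z + z²)
N/S(p(-2, 17)) = -13865*1/((1 + (-2 + 17²))*(-2 + 17²)) = -13865*1/((1 + (-2 + 289))*(-2 + 289)) = -13865*1/(287*(1 + 287)) = -13865/(287*288) = -13865/82656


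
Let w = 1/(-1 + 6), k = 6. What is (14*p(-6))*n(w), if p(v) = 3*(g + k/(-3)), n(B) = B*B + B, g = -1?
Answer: -756/25 ≈ -30.240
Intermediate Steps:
w = ⅕ (w = 1/5 = ⅕ ≈ 0.20000)
n(B) = B + B² (n(B) = B² + B = B + B²)
p(v) = -9 (p(v) = 3*(-1 + 6/(-3)) = 3*(-1 + 6*(-⅓)) = 3*(-1 - 2) = 3*(-3) = -9)
(14*p(-6))*n(w) = (14*(-9))*((1 + ⅕)/5) = -126*6/(5*5) = -126*6/25 = -756/25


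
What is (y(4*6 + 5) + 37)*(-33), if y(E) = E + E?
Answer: -3135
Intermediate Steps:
y(E) = 2*E
(y(4*6 + 5) + 37)*(-33) = (2*(4*6 + 5) + 37)*(-33) = (2*(24 + 5) + 37)*(-33) = (2*29 + 37)*(-33) = (58 + 37)*(-33) = 95*(-33) = -3135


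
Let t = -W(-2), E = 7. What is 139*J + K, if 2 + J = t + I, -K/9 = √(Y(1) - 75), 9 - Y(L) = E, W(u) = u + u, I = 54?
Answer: 7784 - 9*I*√73 ≈ 7784.0 - 76.896*I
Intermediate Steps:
W(u) = 2*u
Y(L) = 2 (Y(L) = 9 - 1*7 = 9 - 7 = 2)
K = -9*I*√73 (K = -9*√(2 - 75) = -9*I*√73 ≈ -76.896*I)
t = 4 (t = -2*(-2) = -1*(-4) = 4)
J = 56 (J = -2 + (4 + 54) = -2 + 58 = 56)
139*J + K = 139*56 - 9*I*√73 = 7784 - 9*I*√73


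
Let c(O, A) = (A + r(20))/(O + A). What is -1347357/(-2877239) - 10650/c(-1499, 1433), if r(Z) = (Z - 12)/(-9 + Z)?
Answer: 7422591130449/15125645423 ≈ 490.73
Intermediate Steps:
r(Z) = (-12 + Z)/(-9 + Z)
c(O, A) = (8/11 + A)/(A + O) (c(O, A) = (A + (-12 + 20)/(-9 + 20))/(O + A) = (A + 8/11)/(A + O) = (8/11 + A)/(A + O))
-1347357/(-2877239) - 10650/c(-1499, 1433) = -1347357/(-2877239) - 10650*(1433 - 1499)/(8/11 + 1433) = -1347357*(-1/2877239) - 10650/((15771/11)/(-66)) = 1347357/2877239 - 10650/((-1/66*15771/11)) = 1347357/2877239 - 10650/(-5257/242) = 1347357/2877239 - 10650*(-242/5257) = 1347357/2877239 + 2577300/5257 = 7422591130449/15125645423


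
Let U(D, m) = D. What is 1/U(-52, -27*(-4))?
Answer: -1/52 ≈ -0.019231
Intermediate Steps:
1/U(-52, -27*(-4)) = 1/(-52) = -1/52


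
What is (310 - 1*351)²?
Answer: 1681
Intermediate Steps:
(310 - 1*351)² = (310 - 351)² = (-41)² = 1681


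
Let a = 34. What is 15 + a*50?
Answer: 1715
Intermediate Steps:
15 + a*50 = 15 + 34*50 = 15 + 1700 = 1715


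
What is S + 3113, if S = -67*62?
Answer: -1041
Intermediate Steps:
S = -4154
S + 3113 = -4154 + 3113 = -1041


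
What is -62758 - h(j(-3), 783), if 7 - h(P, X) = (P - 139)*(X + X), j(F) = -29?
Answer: -325853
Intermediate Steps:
h(P, X) = 7 - 2*X*(-139 + P) (h(P, X) = 7 - (P - 139)*(X + X) = 7 - (-139 + P)*2*X = 7 - 2*X*(-139 + P))
-62758 - h(j(-3), 783) = -62758 - (7 + 278*783 - 2*(-29)*783) = -62758 - (7 + 217674 + 45414) = -62758 - 1*263095 = -62758 - 263095 = -325853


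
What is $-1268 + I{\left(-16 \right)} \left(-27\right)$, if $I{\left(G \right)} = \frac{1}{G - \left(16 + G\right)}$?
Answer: $- \frac{20261}{16} \approx -1266.3$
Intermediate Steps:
$I{\left(G \right)} = - \frac{1}{16}$ ($I{\left(G \right)} = \frac{1}{-16} = - \frac{1}{16}$)
$-1268 + I{\left(-16 \right)} \left(-27\right) = -1268 - - \frac{27}{16} = -1268 + \frac{27}{16} = - \frac{20261}{16}$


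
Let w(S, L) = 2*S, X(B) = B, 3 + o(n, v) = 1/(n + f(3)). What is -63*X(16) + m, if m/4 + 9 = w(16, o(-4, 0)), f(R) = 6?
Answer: -916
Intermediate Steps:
o(n, v) = -3 + 1/(6 + n) (o(n, v) = -3 + 1/(n + 6) = -3 + 1/(6 + n))
m = 92 (m = -36 + 4*(2*16) = -36 + 4*32 = -36 + 128 = 92)
-63*X(16) + m = -63*16 + 92 = -1008 + 92 = -916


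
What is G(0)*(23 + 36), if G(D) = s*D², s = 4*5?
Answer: 0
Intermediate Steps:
s = 20
G(D) = 20*D²
G(0)*(23 + 36) = (20*0²)*(23 + 36) = (20*0)*59 = 0*59 = 0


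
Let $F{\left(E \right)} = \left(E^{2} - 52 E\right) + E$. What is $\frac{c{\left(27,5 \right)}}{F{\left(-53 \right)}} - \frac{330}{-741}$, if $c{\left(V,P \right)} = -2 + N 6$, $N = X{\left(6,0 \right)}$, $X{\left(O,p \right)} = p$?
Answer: $\frac{23301}{52364} \approx 0.44498$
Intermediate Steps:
$N = 0$
$c{\left(V,P \right)} = -2$ ($c{\left(V,P \right)} = -2 + 0 \cdot 6 = -2 + 0 = -2$)
$F{\left(E \right)} = E^{2} - 51 E$
$\frac{c{\left(27,5 \right)}}{F{\left(-53 \right)}} - \frac{330}{-741} = - \frac{2}{\left(-53\right) \left(-51 - 53\right)} - \frac{330}{-741} = - \frac{2}{\left(-53\right) \left(-104\right)} - - \frac{110}{247} = - \frac{2}{5512} + \frac{110}{247} = \left(-2\right) \frac{1}{5512} + \frac{110}{247} = - \frac{1}{2756} + \frac{110}{247} = \frac{23301}{52364}$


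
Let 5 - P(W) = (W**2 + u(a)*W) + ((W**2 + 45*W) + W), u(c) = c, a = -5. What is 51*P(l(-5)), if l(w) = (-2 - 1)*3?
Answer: 10812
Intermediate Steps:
l(w) = -9 (l(w) = -3*3 = -9)
P(W) = 5 - 41*W - 2*W**2 (P(W) = 5 - ((W**2 - 5*W) + ((W**2 + 45*W) + W)) = 5 - ((W**2 - 5*W) + (W**2 + 46*W)) = 5 - (2*W**2 + 41*W) = 5 + (-41*W - 2*W**2) = 5 - 41*W - 2*W**2)
51*P(l(-5)) = 51*(5 - 41*(-9) - 2*(-9)**2) = 51*(5 + 369 - 2*81) = 51*(5 + 369 - 162) = 51*212 = 10812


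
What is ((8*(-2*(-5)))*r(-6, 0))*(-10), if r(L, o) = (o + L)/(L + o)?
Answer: -800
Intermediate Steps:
r(L, o) = 1 (r(L, o) = (L + o)/(L + o) = 1)
((8*(-2*(-5)))*r(-6, 0))*(-10) = ((8*(-2*(-5)))*1)*(-10) = ((8*10)*1)*(-10) = (80*1)*(-10) = 80*(-10) = -800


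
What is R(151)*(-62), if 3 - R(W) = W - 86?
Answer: 3844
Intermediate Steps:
R(W) = 89 - W (R(W) = 3 - (W - 86) = 3 - (-86 + W) = 3 + (86 - W) = 89 - W)
R(151)*(-62) = (89 - 1*151)*(-62) = (89 - 151)*(-62) = -62*(-62) = 3844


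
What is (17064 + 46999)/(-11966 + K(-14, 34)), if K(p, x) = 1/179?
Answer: -11467277/2141913 ≈ -5.3538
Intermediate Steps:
K(p, x) = 1/179
(17064 + 46999)/(-11966 + K(-14, 34)) = (17064 + 46999)/(-11966 + 1/179) = 64063/(-2141913/179) = 64063*(-179/2141913) = -11467277/2141913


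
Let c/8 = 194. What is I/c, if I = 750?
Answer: 375/776 ≈ 0.48325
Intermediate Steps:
c = 1552 (c = 8*194 = 1552)
I/c = 750/1552 = 750*(1/1552) = 375/776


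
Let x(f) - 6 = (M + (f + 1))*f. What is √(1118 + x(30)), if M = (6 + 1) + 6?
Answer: 2*√611 ≈ 49.437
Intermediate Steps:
M = 13 (M = 7 + 6 = 13)
x(f) = 6 + f*(14 + f) (x(f) = 6 + (13 + (f + 1))*f = 6 + (13 + (1 + f))*f = 6 + (14 + f)*f = 6 + f*(14 + f))
√(1118 + x(30)) = √(1118 + (6 + 30² + 14*30)) = √(1118 + (6 + 900 + 420)) = √(1118 + 1326) = √2444 = 2*√611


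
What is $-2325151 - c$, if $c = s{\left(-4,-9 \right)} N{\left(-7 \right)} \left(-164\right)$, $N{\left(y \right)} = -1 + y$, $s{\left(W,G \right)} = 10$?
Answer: $-2338271$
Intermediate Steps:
$c = 13120$ ($c = 10 \left(-1 - 7\right) \left(-164\right) = 10 \left(-8\right) \left(-164\right) = \left(-80\right) \left(-164\right) = 13120$)
$-2325151 - c = -2325151 - 13120 = -2338271$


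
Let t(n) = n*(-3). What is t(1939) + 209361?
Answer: 203544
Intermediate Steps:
t(n) = -3*n
t(1939) + 209361 = -3*1939 + 209361 = -5817 + 209361 = 203544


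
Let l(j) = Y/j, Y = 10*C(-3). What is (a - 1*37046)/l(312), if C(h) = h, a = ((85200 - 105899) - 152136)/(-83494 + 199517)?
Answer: 223514766436/580115 ≈ 3.8529e+5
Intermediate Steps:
a = -172835/116023 (a = (-20699 - 152136)/116023 = -172835*1/116023 = -172835/116023 ≈ -1.4897)
Y = -30 (Y = 10*(-3) = -30)
l(j) = -30/j
(a - 1*37046)/l(312) = (-172835/116023 - 1*37046)/((-30/312)) = (-172835/116023 - 37046)/((-30*1/312)) = -4298360893/(116023*(-5/52)) = -4298360893/116023*(-52/5) = 223514766436/580115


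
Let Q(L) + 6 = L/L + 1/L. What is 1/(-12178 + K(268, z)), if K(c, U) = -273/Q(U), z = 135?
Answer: -674/8171117 ≈ -8.2486e-5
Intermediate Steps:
Q(L) = -5 + 1/L (Q(L) = -6 + (L/L + 1/L) = -6 + (1 + 1/L) = -5 + 1/L)
K(c, U) = -273/(-5 + 1/U)
1/(-12178 + K(268, z)) = 1/(-12178 + 273*135/(-1 + 5*135)) = 1/(-12178 + 273*135/(-1 + 675)) = 1/(-12178 + 273*135/674) = 1/(-12178 + 273*135*(1/674)) = 1/(-12178 + 36855/674) = 1/(-8171117/674) = -674/8171117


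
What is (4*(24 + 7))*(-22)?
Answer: -2728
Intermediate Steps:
(4*(24 + 7))*(-22) = (4*31)*(-22) = 124*(-22) = -2728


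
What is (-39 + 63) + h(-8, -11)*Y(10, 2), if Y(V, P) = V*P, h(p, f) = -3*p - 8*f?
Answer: 2264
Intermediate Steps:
h(p, f) = -8*f - 3*p
Y(V, P) = P*V
(-39 + 63) + h(-8, -11)*Y(10, 2) = (-39 + 63) + (-8*(-11) - 3*(-8))*(2*10) = 24 + (88 + 24)*20 = 24 + 112*20 = 24 + 2240 = 2264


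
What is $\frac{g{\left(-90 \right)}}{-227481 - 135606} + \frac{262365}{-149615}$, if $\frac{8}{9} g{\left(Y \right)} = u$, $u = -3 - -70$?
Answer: $- \frac{16937350753}{9657468712} \approx -1.7538$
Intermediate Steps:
$u = 67$ ($u = -3 + 70 = 67$)
$g{\left(Y \right)} = \frac{603}{8}$ ($g{\left(Y \right)} = \frac{9}{8} \cdot 67 = \frac{603}{8}$)
$\frac{g{\left(-90 \right)}}{-227481 - 135606} + \frac{262365}{-149615} = \frac{603}{8 \left(-227481 - 135606\right)} + \frac{262365}{-149615} = \frac{603}{8 \left(-227481 - 135606\right)} + 262365 \left(- \frac{1}{149615}\right) = \frac{603}{8 \left(-363087\right)} - \frac{52473}{29923} = \frac{603}{8} \left(- \frac{1}{363087}\right) - \frac{52473}{29923} = - \frac{67}{322744} - \frac{52473}{29923} = - \frac{16937350753}{9657468712}$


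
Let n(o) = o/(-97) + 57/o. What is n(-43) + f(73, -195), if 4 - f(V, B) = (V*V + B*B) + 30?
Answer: -180941660/4171 ≈ -43381.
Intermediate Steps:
n(o) = 57/o - o/97 (n(o) = o*(-1/97) + 57/o = -o/97 + 57/o = 57/o - o/97)
f(V, B) = -26 - B² - V² (f(V, B) = 4 - ((V*V + B*B) + 30) = 4 - ((V² + B²) + 30) = 4 - ((B² + V²) + 30) = 4 - (30 + B² + V²) = 4 + (-30 - B² - V²) = -26 - B² - V²)
n(-43) + f(73, -195) = (57/(-43) - 1/97*(-43)) + (-26 - 1*(-195)² - 1*73²) = (57*(-1/43) + 43/97) + (-26 - 1*38025 - 1*5329) = (-57/43 + 43/97) + (-26 - 38025 - 5329) = -3680/4171 - 43380 = -180941660/4171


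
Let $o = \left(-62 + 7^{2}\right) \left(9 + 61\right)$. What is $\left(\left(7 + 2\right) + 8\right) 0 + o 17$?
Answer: $-15470$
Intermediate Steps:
$o = -910$ ($o = \left(-62 + 49\right) 70 = \left(-13\right) 70 = -910$)
$\left(\left(7 + 2\right) + 8\right) 0 + o 17 = \left(\left(7 + 2\right) + 8\right) 0 - 15470 = \left(9 + 8\right) 0 - 15470 = 17 \cdot 0 - 15470 = 0 - 15470 = -15470$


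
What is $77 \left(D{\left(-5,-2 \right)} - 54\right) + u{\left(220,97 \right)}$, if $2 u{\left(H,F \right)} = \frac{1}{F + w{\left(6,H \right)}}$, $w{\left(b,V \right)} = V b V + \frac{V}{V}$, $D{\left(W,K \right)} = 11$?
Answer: $- \frac{1923677755}{580996} \approx -3311.0$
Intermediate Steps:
$w{\left(b,V \right)} = 1 + b V^{2}$ ($w{\left(b,V \right)} = b V^{2} + 1 = 1 + b V^{2}$)
$u{\left(H,F \right)} = \frac{1}{2 \left(1 + F + 6 H^{2}\right)}$ ($u{\left(H,F \right)} = \frac{1}{2 \left(F + \left(1 + 6 H^{2}\right)\right)} = \frac{1}{2 \left(1 + F + 6 H^{2}\right)}$)
$77 \left(D{\left(-5,-2 \right)} - 54\right) + u{\left(220,97 \right)} = 77 \left(11 - 54\right) + \frac{1}{2 \left(1 + 97 + 6 \cdot 220^{2}\right)} = 77 \left(-43\right) + \frac{1}{2 \left(1 + 97 + 6 \cdot 48400\right)} = -3311 + \frac{1}{2 \left(1 + 97 + 290400\right)} = -3311 + \frac{1}{2 \cdot 290498} = -3311 + \frac{1}{2} \cdot \frac{1}{290498} = -3311 + \frac{1}{580996} = - \frac{1923677755}{580996}$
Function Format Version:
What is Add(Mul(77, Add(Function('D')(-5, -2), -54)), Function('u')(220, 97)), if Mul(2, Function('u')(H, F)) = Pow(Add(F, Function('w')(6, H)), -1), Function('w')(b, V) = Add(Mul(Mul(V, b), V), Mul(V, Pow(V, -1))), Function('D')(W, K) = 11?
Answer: Rational(-1923677755, 580996) ≈ -3311.0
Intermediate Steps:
Function('w')(b, V) = Add(1, Mul(b, Pow(V, 2))) (Function('w')(b, V) = Add(Mul(b, Pow(V, 2)), 1) = Add(1, Mul(b, Pow(V, 2))))
Function('u')(H, F) = Mul(Rational(1, 2), Pow(Add(1, F, Mul(6, Pow(H, 2))), -1)) (Function('u')(H, F) = Mul(Rational(1, 2), Pow(Add(F, Add(1, Mul(6, Pow(H, 2)))), -1)) = Mul(Rational(1, 2), Pow(Add(1, F, Mul(6, Pow(H, 2))), -1)))
Add(Mul(77, Add(Function('D')(-5, -2), -54)), Function('u')(220, 97)) = Add(Mul(77, Add(11, -54)), Mul(Rational(1, 2), Pow(Add(1, 97, Mul(6, Pow(220, 2))), -1))) = Add(Mul(77, -43), Mul(Rational(1, 2), Pow(Add(1, 97, Mul(6, 48400)), -1))) = Add(-3311, Mul(Rational(1, 2), Pow(Add(1, 97, 290400), -1))) = Add(-3311, Mul(Rational(1, 2), Pow(290498, -1))) = Add(-3311, Mul(Rational(1, 2), Rational(1, 290498))) = Add(-3311, Rational(1, 580996)) = Rational(-1923677755, 580996)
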